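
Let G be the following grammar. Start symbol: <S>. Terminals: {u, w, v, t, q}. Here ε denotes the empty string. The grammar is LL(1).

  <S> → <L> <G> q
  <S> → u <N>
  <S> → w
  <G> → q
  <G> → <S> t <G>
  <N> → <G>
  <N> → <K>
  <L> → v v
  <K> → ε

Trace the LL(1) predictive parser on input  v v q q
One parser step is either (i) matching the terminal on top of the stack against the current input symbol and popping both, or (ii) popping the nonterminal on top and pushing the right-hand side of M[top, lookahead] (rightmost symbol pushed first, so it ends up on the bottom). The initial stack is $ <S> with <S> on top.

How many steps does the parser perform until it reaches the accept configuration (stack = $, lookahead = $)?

7

     Stack        Input      Action
  1  $ <S>        v v q q $  expand <S> → <L> <G> q
  2  $ q <G> <L>  v v q q $  expand <L> → v v
  3  $ q <G> v v  v v q q $  match v
  4  $ q <G> v    v q q $    match v
  5  $ q <G>      q q $      expand <G> → q
  6  $ q q        q q $      match q
  7  $ q          q $        match q
Accept reached after 7 steps.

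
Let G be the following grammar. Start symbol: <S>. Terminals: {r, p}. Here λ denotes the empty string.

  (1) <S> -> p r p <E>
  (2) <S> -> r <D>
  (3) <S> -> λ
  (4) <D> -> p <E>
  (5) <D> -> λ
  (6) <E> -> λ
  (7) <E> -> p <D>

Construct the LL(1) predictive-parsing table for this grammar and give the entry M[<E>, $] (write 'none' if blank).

FIRST(<S>) = {λ, p, r}
FIRST(<D>) = {λ, p}
FIRST(<E>) = {λ, p}
FOLLOW(<S>) includes $ since <S> is the start symbol.
FOLLOW(<S>): <S> appears on no right-hand side. Thus FOLLOW(<S>) = {$}.
FOLLOW(<D>): in <S>->r <D>, the suffix after <D> is empty, so FOLLOW(<D>) ⊇ FOLLOW(<S>) = {$}; in <E>->p <D>, the suffix after <D> is empty, so FOLLOW(<D>) ⊇ FOLLOW(<E>) = {$}. Thus FOLLOW(<D>) = {$}.
FOLLOW(<E>): in <S>->p r p <E>, the suffix after <E> is empty, so FOLLOW(<E>) ⊇ FOLLOW(<S>) = {$}; in <D>->p <E>, the suffix after <E> is empty, so FOLLOW(<E>) ⊇ FOLLOW(<D>) = {$}. Thus FOLLOW(<E>) = {$}.
For <E> -> λ: FIRST(λ) = {λ}, so it goes in M[<E>, t] for t ∈ {}; since λ ∈ FIRST, also for every t ∈ FOLLOW(<E>) = {$}.
For <E> -> p <D>: FIRST(p <D>) = {p}, so it goes in M[<E>, t] for t ∈ {p}.

<E> -> λ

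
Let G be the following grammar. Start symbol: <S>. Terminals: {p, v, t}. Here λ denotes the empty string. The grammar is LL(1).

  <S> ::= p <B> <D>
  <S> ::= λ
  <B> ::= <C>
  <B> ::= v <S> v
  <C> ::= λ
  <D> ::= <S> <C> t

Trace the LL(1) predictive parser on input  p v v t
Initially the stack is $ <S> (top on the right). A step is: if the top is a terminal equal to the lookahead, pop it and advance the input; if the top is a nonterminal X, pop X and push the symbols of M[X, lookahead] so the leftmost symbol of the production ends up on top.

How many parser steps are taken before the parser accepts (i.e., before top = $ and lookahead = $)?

10

step 1: stack=$ <S>  input=p v v t $  — expand <S> ::= p <B> <D>
step 2: stack=$ <D> <B> p  input=p v v t $  — match p
step 3: stack=$ <D> <B>  input=v v t $  — expand <B> ::= v <S> v
step 4: stack=$ <D> v <S> v  input=v v t $  — match v
step 5: stack=$ <D> v <S>  input=v t $  — expand <S> ::= λ
step 6: stack=$ <D> v  input=v t $  — match v
step 7: stack=$ <D>  input=t $  — expand <D> ::= <S> <C> t
step 8: stack=$ t <C> <S>  input=t $  — expand <S> ::= λ
step 9: stack=$ t <C>  input=t $  — expand <C> ::= λ
step 10: stack=$ t  input=t $  — match t
Accept reached after 10 steps.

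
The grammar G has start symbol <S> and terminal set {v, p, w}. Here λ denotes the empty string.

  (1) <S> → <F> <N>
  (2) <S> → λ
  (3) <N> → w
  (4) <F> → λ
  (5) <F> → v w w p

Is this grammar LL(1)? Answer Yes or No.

Yes

FIRST(<S>) = {λ, v, w}
FIRST(<N>) = {w}
FIRST(<F>) = {λ, v}
FOLLOW(<S>) = {$}
FOLLOW(<N>) = {$}
FOLLOW(<F>) = {w}
Each cell of M receives at most one production.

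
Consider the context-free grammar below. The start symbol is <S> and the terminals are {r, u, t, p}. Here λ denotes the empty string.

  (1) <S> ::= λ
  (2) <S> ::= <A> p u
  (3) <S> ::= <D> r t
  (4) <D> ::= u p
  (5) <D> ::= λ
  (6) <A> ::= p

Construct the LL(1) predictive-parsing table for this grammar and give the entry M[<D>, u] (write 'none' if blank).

<D> ::= u p

FIRST(<D>): from <D>::=u p we get {u}; from <D>::=λ we get {λ}. So FIRST(<D>) = {λ, u}.
FIRST(<A>): from <A>::=p we get {p}. So FIRST(<A>) = {p}.
FIRST(<S>): from <S>::=λ we get {λ}; from <S>::=<A> p u we get {p}; from <S>::=<D> r t we get {r, u}. So FIRST(<S>) = {λ, p, r, u}.
FOLLOW(<S>) includes $ since <S> is the start symbol.
FOLLOW(<D>): in <S>::=<D> r t, <D> is followed by r t with FIRST {r}. Thus FOLLOW(<D>) = {r}.
For <D> ::= u p: FIRST(u p) = {u}, so it goes in M[<D>, t] for t ∈ {u}.
For <D> ::= λ: FIRST(λ) = {λ}, so it goes in M[<D>, t] for t ∈ {}; since λ ∈ FIRST, also for every t ∈ FOLLOW(<D>) = {r}.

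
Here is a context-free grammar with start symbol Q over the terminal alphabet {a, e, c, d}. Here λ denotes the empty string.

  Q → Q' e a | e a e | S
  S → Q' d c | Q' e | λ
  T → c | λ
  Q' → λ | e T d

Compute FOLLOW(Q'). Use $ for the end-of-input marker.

FIRST(T) = {λ, c}
FIRST(Q') = {λ, e}
FIRST(S) = {λ, d, e}  (via Q' d c, Q' e)
FIRST(Q) = {λ, d, e}  (via Q' e a, S)
FOLLOW(Q) includes $ since Q is the start symbol.
FOLLOW(Q): Q appears on no right-hand side. Thus FOLLOW(Q) = {$}.
FOLLOW(S): in Q→S, the suffix after S is empty, so FOLLOW(S) ⊇ FOLLOW(Q) = {$}. Thus FOLLOW(S) = {$}.
FOLLOW(T): in Q'→e T d, T is followed by d with FIRST {d}. Thus FOLLOW(T) = {d}.
FOLLOW(Q'): in Q→Q' e a, Q' is followed by e a with FIRST {e}; in S→Q' d c, Q' is followed by d c with FIRST {d}; in S→Q' e, Q' is followed by e with FIRST {e}. Thus FOLLOW(Q') = {d, e}.

{d, e}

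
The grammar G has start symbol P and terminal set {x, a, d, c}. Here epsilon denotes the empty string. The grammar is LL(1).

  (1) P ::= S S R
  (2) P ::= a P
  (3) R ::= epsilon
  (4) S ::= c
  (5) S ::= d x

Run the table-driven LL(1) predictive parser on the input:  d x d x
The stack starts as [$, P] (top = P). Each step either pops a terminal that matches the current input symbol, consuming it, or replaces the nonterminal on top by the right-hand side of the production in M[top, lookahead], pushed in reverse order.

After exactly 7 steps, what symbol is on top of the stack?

R

step 1: stack=$ P  input=d x d x $  — expand P ::= S S R
step 2: stack=$ R S S  input=d x d x $  — expand S ::= d x
step 3: stack=$ R S x d  input=d x d x $  — match d
step 4: stack=$ R S x  input=x d x $  — match x
step 5: stack=$ R S  input=d x $  — expand S ::= d x
step 6: stack=$ R x d  input=d x $  — match d
step 7: stack=$ R x  input=x $  — match x
Stack after step 7: $ R (top = R).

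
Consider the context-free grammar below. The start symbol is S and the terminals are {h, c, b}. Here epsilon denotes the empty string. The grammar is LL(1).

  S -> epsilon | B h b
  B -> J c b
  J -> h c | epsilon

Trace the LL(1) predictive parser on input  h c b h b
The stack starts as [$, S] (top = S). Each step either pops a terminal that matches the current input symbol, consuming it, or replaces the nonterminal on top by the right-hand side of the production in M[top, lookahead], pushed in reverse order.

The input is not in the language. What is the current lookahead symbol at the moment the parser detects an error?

b

     Stack          Input        Action
  1  $ S            h c b h b $  expand S -> B h b
  2  $ b h B        h c b h b $  expand B -> J c b
  3  $ b h b c J    h c b h b $  expand J -> h c
  4  $ b h b c c h  h c b h b $  match h
  5  $ b h b c c    c b h b $    match c
  6  $ b h b c      b h b $      error: top is terminal c but lookahead is b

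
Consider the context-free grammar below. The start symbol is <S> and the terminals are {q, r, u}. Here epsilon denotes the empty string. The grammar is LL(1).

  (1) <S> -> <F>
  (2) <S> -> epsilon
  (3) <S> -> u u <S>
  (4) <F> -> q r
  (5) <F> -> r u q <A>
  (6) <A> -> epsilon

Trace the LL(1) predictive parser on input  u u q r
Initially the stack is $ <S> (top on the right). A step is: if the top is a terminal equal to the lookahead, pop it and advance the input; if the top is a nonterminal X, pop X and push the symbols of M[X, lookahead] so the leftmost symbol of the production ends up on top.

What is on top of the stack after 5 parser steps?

q

step 1: stack=$ <S>  input=u u q r $  — expand <S> -> u u <S>
step 2: stack=$ <S> u u  input=u u q r $  — match u
step 3: stack=$ <S> u  input=u q r $  — match u
step 4: stack=$ <S>  input=q r $  — expand <S> -> <F>
step 5: stack=$ <F>  input=q r $  — expand <F> -> q r
Stack after step 5: $ r q (top = q).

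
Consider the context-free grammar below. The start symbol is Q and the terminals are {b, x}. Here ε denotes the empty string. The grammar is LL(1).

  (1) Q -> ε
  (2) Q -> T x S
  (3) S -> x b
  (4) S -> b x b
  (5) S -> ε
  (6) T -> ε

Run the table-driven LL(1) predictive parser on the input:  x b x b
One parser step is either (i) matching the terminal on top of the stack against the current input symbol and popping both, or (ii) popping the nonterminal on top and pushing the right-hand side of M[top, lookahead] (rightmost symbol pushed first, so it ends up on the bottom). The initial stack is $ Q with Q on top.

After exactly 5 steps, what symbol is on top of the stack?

x

     Stack    Input      Action
  1  $ Q      x b x b $  expand Q -> T x S
  2  $ S x T  x b x b $  expand T -> ε
  3  $ S x    x b x b $  match x
  4  $ S      b x b $    expand S -> b x b
  5  $ b x b  b x b $    match b
Stack after step 5: $ b x (top = x).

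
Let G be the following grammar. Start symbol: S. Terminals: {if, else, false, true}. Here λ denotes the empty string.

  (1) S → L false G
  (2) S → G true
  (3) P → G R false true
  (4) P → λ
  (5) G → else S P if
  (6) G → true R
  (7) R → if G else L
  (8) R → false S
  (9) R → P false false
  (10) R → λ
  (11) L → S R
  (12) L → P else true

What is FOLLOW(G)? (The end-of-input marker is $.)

{$, else, false, if, true}

FIRST(G): from G→else S P if we get {else}; from G→true R we get {true}. So FIRST(G) = {else, true}.
FIRST(P): from P→G R false true we get {else, true}; from P→λ we get {λ}. So FIRST(P) = {λ, else, true}.
FIRST(R): from R→if G else L we get {if}; from R→false S we get {false}; from R→P false false we get {else, false, true}; from R→λ we get {λ}. So FIRST(R) = {λ, else, false, if, true}.
FIRST(S): from S→L false G we get {else, true}; from S→G true we get {else, true}. So FIRST(S) = {else, true}.
FIRST(L): from L→S R we get {else, true}; from L→P else true we get {else, true}. So FIRST(L) = {else, true}.
FOLLOW(S) includes $ since S is the start symbol.
FOLLOW(P): in G→else S P if, P is followed by if with FIRST {if}; in R→P false false, P is followed by false false with FIRST {false}; in L→P else true, P is followed by else true with FIRST {else}. Thus FOLLOW(P) = {else, false, if}.
FOLLOW(S): in G→else S P if, S is followed by P if with FIRST {else, if, true}; in R→false S, the suffix after S is empty, so FOLLOW(S) ⊇ FOLLOW(R) = {$, else, false, if, true}; in L→S R, S is followed by R with FIRST {λ, else, false, if, true}; in L→S R, the suffix after S is nullable, so FOLLOW(S) ⊇ FOLLOW(L) = {$, else, false, if, true}. Thus FOLLOW(S) = {$, else, false, if, true}.
FOLLOW(G): in S→L false G, the suffix after G is empty, so FOLLOW(G) ⊇ FOLLOW(S) = {$, else, false, if, true}; in S→G true, G is followed by true with FIRST {true}; in P→G R false true, G is followed by R false true with FIRST {else, false, if, true}; in R→if G else L, G is followed by else L with FIRST {else}. Thus FOLLOW(G) = {$, else, false, if, true}.
FOLLOW(R): in P→G R false true, R is followed by false true with FIRST {false}; in G→true R, the suffix after R is empty, so FOLLOW(R) ⊇ FOLLOW(G) = {$, else, false, if, true}; in L→S R, the suffix after R is empty, so FOLLOW(R) ⊇ FOLLOW(L) = {$, else, false, if, true}. Thus FOLLOW(R) = {$, else, false, if, true}.
FOLLOW(L): in S→L false G, L is followed by false G with FIRST {false}; in R→if G else L, the suffix after L is empty, so FOLLOW(L) ⊇ FOLLOW(R) = {$, else, false, if, true}. Thus FOLLOW(L) = {$, else, false, if, true}.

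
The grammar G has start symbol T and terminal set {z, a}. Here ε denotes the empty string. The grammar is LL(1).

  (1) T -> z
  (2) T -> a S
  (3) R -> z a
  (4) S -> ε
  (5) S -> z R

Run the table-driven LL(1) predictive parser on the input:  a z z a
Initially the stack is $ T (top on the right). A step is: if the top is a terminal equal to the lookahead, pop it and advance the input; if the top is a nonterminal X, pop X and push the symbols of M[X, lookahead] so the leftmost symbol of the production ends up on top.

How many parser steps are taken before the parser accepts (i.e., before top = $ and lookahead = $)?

7

step 1: stack=$ T  input=a z z a $  — expand T -> a S
step 2: stack=$ S a  input=a z z a $  — match a
step 3: stack=$ S  input=z z a $  — expand S -> z R
step 4: stack=$ R z  input=z z a $  — match z
step 5: stack=$ R  input=z a $  — expand R -> z a
step 6: stack=$ a z  input=z a $  — match z
step 7: stack=$ a  input=a $  — match a
Accept reached after 7 steps.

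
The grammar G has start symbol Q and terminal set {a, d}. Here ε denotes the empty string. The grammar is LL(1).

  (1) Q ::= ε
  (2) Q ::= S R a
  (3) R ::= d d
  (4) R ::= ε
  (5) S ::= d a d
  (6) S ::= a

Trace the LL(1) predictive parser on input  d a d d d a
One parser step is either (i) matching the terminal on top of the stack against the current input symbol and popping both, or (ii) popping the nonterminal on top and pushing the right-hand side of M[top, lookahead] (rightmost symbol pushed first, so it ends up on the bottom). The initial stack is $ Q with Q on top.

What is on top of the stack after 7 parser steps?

     Stack        Input          Action
  1  $ Q          d a d d d a $  expand Q ::= S R a
  2  $ a R S      d a d d d a $  expand S ::= d a d
  3  $ a R d a d  d a d d d a $  match d
  4  $ a R d a    a d d d a $    match a
  5  $ a R d      d d d a $      match d
  6  $ a R        d d a $        expand R ::= d d
  7  $ a d d      d d a $        match d
Stack after step 7: $ a d (top = d).

d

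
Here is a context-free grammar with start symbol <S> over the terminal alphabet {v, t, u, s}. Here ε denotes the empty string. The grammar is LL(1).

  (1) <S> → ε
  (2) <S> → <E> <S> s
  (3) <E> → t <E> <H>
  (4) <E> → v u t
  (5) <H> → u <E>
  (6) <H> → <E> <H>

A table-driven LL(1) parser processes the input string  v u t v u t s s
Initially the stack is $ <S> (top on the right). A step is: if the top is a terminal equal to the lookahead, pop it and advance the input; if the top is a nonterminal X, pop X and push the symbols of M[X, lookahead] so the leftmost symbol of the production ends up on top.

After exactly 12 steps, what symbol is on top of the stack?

step 1: stack=$ <S>  input=v u t v u t s s $  — expand <S> → <E> <S> s
step 2: stack=$ s <S> <E>  input=v u t v u t s s $  — expand <E> → v u t
step 3: stack=$ s <S> t u v  input=v u t v u t s s $  — match v
step 4: stack=$ s <S> t u  input=u t v u t s s $  — match u
step 5: stack=$ s <S> t  input=t v u t s s $  — match t
step 6: stack=$ s <S>  input=v u t s s $  — expand <S> → <E> <S> s
step 7: stack=$ s s <S> <E>  input=v u t s s $  — expand <E> → v u t
step 8: stack=$ s s <S> t u v  input=v u t s s $  — match v
step 9: stack=$ s s <S> t u  input=u t s s $  — match u
step 10: stack=$ s s <S> t  input=t s s $  — match t
step 11: stack=$ s s <S>  input=s s $  — expand <S> → ε
step 12: stack=$ s s  input=s s $  — match s
Stack after step 12: $ s (top = s).

s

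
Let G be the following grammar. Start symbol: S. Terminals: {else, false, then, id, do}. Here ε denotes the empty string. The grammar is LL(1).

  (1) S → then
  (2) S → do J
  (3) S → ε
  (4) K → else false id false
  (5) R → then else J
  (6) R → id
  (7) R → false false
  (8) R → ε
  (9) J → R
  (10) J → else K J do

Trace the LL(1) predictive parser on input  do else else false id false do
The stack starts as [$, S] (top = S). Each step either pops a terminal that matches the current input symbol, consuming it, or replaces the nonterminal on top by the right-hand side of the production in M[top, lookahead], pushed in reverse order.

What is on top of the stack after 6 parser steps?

step 1: stack=$ S  input=do else else false id false do $  — expand S → do J
step 2: stack=$ J do  input=do else else false id false do $  — match do
step 3: stack=$ J  input=else else false id false do $  — expand J → else K J do
step 4: stack=$ do J K else  input=else else false id false do $  — match else
step 5: stack=$ do J K  input=else false id false do $  — expand K → else false id false
step 6: stack=$ do J false id false else  input=else false id false do $  — match else
Stack after step 6: $ do J false id false (top = false).

false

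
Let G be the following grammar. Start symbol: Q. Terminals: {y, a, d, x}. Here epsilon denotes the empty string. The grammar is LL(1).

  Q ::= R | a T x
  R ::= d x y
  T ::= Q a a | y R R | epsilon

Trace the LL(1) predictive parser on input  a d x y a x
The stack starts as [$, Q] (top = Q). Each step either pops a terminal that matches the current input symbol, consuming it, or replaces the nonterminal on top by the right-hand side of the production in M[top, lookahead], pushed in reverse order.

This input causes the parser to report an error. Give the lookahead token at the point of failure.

x

step 1: stack=$ Q  input=a d x y a x $  — expand Q ::= a T x
step 2: stack=$ x T a  input=a d x y a x $  — match a
step 3: stack=$ x T  input=d x y a x $  — expand T ::= Q a a
step 4: stack=$ x a a Q  input=d x y a x $  — expand Q ::= R
step 5: stack=$ x a a R  input=d x y a x $  — expand R ::= d x y
step 6: stack=$ x a a y x d  input=d x y a x $  — match d
step 7: stack=$ x a a y x  input=x y a x $  — match x
step 8: stack=$ x a a y  input=y a x $  — match y
step 9: stack=$ x a a  input=a x $  — match a
step 10: stack=$ x a  input=x $  — error: top is terminal a but lookahead is x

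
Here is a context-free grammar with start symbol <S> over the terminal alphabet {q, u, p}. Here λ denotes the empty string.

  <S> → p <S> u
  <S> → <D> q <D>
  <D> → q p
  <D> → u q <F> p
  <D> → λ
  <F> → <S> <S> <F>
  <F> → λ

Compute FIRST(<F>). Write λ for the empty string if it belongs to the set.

FIRST(<D>) = {λ, q, u}
FIRST(<S>) = {p, q, u}  (via <D> q <D>)
FIRST(<F>) = {λ, p, q, u}  (via <S> <S> <F>)

{λ, p, q, u}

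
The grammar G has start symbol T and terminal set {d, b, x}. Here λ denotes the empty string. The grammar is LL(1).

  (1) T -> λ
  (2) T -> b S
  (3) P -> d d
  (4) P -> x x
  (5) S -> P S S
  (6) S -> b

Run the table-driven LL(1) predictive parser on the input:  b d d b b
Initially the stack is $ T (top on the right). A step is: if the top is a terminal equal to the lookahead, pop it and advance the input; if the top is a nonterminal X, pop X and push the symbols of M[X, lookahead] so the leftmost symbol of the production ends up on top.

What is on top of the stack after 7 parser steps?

b

step 1: stack=$ T  input=b d d b b $  — expand T -> b S
step 2: stack=$ S b  input=b d d b b $  — match b
step 3: stack=$ S  input=d d b b $  — expand S -> P S S
step 4: stack=$ S S P  input=d d b b $  — expand P -> d d
step 5: stack=$ S S d d  input=d d b b $  — match d
step 6: stack=$ S S d  input=d b b $  — match d
step 7: stack=$ S S  input=b b $  — expand S -> b
Stack after step 7: $ S b (top = b).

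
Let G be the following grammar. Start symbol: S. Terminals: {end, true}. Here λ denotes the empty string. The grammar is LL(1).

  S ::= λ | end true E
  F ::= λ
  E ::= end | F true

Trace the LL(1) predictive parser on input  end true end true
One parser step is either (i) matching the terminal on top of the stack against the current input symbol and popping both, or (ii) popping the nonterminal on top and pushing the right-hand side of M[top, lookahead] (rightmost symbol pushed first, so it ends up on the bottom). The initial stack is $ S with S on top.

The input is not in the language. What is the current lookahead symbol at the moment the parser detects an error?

     Stack         Input                Action
  1  $ S           end true end true $  expand S ::= end true E
  2  $ E true end  end true end true $  match end
  3  $ E true      true end true $      match true
  4  $ E           end true $           expand E ::= end
  5  $ end         end true $           match end
  6  $             true $               error: stack empty but input remains

true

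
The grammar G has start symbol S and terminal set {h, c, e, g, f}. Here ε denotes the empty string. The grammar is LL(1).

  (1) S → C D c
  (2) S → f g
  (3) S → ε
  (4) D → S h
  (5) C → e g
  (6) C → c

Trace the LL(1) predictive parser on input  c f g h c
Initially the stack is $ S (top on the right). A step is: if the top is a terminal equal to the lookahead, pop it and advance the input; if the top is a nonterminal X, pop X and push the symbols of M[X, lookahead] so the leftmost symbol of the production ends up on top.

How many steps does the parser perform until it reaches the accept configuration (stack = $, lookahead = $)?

9

     Stack      Input        Action
  1  $ S        c f g h c $  expand S → C D c
  2  $ c D C    c f g h c $  expand C → c
  3  $ c D c    c f g h c $  match c
  4  $ c D      f g h c $    expand D → S h
  5  $ c h S    f g h c $    expand S → f g
  6  $ c h g f  f g h c $    match f
  7  $ c h g    g h c $      match g
  8  $ c h      h c $        match h
  9  $ c        c $          match c
Accept reached after 9 steps.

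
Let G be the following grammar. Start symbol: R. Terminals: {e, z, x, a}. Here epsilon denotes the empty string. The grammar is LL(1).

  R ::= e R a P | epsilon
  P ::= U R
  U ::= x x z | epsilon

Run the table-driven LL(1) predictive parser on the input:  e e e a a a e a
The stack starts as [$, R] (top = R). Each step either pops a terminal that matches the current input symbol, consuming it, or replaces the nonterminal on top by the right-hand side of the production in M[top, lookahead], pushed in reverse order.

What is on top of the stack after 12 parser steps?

P

      Stack              Input              Action
   1  $ R                e e e a a a e a $  expand R ::= e R a P
   2  $ P a R e          e e e a a a e a $  match e
   3  $ P a R            e e a a a e a $    expand R ::= e R a P
   4  $ P a P a R e      e e a a a e a $    match e
   5  $ P a P a R        e a a a e a $      expand R ::= e R a P
   6  $ P a P a P a R e  e a a a e a $      match e
   7  $ P a P a P a R    a a a e a $        expand R ::= epsilon
   8  $ P a P a P a      a a a e a $        match a
   9  $ P a P a P        a a e a $          expand P ::= U R
  10  $ P a P a R U      a a e a $          expand U ::= epsilon
  11  $ P a P a R        a a e a $          expand R ::= epsilon
  12  $ P a P a          a a e a $          match a
Stack after step 12: $ P a P (top = P).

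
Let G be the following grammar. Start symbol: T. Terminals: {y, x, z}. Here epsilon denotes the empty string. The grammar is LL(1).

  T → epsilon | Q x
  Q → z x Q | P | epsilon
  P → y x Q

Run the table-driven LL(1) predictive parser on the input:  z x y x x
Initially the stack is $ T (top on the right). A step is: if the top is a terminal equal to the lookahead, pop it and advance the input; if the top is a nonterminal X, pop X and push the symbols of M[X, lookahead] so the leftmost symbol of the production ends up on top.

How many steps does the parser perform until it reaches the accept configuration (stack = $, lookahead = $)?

10

step 1: stack=$ T  input=z x y x x $  — expand T → Q x
step 2: stack=$ x Q  input=z x y x x $  — expand Q → z x Q
step 3: stack=$ x Q x z  input=z x y x x $  — match z
step 4: stack=$ x Q x  input=x y x x $  — match x
step 5: stack=$ x Q  input=y x x $  — expand Q → P
step 6: stack=$ x P  input=y x x $  — expand P → y x Q
step 7: stack=$ x Q x y  input=y x x $  — match y
step 8: stack=$ x Q x  input=x x $  — match x
step 9: stack=$ x Q  input=x $  — expand Q → epsilon
step 10: stack=$ x  input=x $  — match x
Accept reached after 10 steps.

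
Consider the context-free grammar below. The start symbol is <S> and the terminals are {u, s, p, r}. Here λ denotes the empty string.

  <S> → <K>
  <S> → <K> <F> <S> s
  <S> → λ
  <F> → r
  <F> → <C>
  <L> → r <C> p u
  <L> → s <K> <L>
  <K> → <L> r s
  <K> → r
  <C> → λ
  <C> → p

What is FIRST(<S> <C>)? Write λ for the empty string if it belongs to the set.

{λ, p, r, s}

FIRST(<L>) = {r, s}
FIRST(<C>) = {λ, p}
FIRST(<F>) = {λ, p, r}  (via <C>)
FIRST(<K>) = {r, s}  (via <L> r s)
FIRST(<S>) = {λ, r, s}  (via <K>, <K> <F> <S> s)
FIRST(<S> <C>): take FIRST of each symbol in turn, carrying on past any symbol whose FIRST contains λ; result {λ, p, r, s}.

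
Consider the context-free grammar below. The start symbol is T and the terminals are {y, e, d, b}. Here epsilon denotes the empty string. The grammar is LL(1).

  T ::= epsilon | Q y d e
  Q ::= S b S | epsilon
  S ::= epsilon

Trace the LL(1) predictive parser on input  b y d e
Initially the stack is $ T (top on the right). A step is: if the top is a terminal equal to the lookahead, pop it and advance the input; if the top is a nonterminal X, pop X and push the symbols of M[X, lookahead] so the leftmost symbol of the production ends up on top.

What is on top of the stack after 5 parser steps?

y

step 1: stack=$ T  input=b y d e $  — expand T ::= Q y d e
step 2: stack=$ e d y Q  input=b y d e $  — expand Q ::= S b S
step 3: stack=$ e d y S b S  input=b y d e $  — expand S ::= epsilon
step 4: stack=$ e d y S b  input=b y d e $  — match b
step 5: stack=$ e d y S  input=y d e $  — expand S ::= epsilon
Stack after step 5: $ e d y (top = y).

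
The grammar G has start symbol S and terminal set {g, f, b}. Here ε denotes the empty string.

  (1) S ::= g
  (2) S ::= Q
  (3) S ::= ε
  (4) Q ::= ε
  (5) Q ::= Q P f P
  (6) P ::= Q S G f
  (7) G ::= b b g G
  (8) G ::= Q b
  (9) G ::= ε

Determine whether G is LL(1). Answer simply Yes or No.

No

FIRST(S) = {ε, b, f, g}
FIRST(Q) = {ε, b, f, g}
FIRST(P) = {b, f, g}
FIRST(G) = {ε, b, f, g}
FOLLOW(S) = {$, b, f, g}
FOLLOW(Q) = {$, b, f, g}
FOLLOW(P) = {$, b, f, g}
FOLLOW(G) = {f}
Cell M[G, b] receives both G ::= b b g G and G ::= Q b — the grammar is not LL(1).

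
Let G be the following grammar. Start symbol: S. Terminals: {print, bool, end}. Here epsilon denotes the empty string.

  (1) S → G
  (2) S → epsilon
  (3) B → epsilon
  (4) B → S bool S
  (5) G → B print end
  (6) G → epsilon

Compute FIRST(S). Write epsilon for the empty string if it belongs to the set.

FIRST(S) = {epsilon, bool, print}  (via G)
FIRST(B) = {epsilon, bool, print}  (via S bool S)
FIRST(G) = {epsilon, bool, print}  (via B print end)

{epsilon, bool, print}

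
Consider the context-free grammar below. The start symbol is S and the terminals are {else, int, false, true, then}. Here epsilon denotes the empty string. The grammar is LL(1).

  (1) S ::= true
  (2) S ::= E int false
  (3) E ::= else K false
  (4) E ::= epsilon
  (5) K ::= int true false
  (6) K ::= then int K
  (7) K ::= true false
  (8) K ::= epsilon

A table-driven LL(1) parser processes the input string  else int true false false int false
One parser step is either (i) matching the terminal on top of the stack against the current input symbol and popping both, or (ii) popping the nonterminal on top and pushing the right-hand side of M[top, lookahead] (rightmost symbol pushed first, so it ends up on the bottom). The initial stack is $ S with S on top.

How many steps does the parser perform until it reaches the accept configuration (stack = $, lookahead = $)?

      Stack                             Input                                  Action
   1  $ S                               else int true false false int false $  expand S ::= E int false
   2  $ false int E                     else int true false false int false $  expand E ::= else K false
   3  $ false int false K else          else int true false false int false $  match else
   4  $ false int false K               int true false false int false $       expand K ::= int true false
   5  $ false int false false true int  int true false false int false $       match int
   6  $ false int false false true      true false false int false $           match true
   7  $ false int false false           false false int false $                match false
   8  $ false int false                 false int false $                      match false
   9  $ false int                       int false $                            match int
  10  $ false                           false $                                match false
Accept reached after 10 steps.

10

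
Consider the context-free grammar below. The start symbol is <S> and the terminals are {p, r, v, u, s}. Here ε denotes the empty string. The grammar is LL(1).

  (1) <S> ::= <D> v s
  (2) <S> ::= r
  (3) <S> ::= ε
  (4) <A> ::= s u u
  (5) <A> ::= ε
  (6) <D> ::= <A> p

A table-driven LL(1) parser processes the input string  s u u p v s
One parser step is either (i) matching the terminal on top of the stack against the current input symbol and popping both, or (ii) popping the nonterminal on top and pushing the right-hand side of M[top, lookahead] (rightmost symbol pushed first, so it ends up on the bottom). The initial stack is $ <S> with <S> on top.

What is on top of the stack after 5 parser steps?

u

     Stack          Input          Action
  1  $ <S>          s u u p v s $  expand <S> ::= <D> v s
  2  $ s v <D>      s u u p v s $  expand <D> ::= <A> p
  3  $ s v p <A>    s u u p v s $  expand <A> ::= s u u
  4  $ s v p u u s  s u u p v s $  match s
  5  $ s v p u u    u u p v s $    match u
Stack after step 5: $ s v p u (top = u).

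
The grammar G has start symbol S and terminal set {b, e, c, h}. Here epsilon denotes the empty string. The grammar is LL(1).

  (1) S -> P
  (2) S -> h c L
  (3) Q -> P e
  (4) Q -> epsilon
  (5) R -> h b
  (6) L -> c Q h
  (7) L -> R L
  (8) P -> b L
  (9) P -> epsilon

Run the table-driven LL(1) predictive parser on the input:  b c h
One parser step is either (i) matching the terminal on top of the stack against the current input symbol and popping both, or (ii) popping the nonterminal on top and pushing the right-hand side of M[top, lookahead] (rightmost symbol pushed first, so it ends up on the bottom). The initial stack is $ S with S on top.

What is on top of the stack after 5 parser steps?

step 1: stack=$ S  input=b c h $  — expand S -> P
step 2: stack=$ P  input=b c h $  — expand P -> b L
step 3: stack=$ L b  input=b c h $  — match b
step 4: stack=$ L  input=c h $  — expand L -> c Q h
step 5: stack=$ h Q c  input=c h $  — match c
Stack after step 5: $ h Q (top = Q).

Q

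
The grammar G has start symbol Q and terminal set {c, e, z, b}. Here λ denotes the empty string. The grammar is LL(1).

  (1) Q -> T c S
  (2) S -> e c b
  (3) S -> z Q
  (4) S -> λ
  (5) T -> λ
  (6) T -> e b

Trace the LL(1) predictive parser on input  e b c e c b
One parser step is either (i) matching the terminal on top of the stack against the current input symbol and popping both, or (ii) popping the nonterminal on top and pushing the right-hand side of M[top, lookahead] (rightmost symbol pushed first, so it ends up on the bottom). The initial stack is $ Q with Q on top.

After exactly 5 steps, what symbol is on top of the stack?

     Stack      Input          Action
  1  $ Q        e b c e c b $  expand Q -> T c S
  2  $ S c T    e b c e c b $  expand T -> e b
  3  $ S c b e  e b c e c b $  match e
  4  $ S c b    b c e c b $    match b
  5  $ S c      c e c b $      match c
Stack after step 5: $ S (top = S).

S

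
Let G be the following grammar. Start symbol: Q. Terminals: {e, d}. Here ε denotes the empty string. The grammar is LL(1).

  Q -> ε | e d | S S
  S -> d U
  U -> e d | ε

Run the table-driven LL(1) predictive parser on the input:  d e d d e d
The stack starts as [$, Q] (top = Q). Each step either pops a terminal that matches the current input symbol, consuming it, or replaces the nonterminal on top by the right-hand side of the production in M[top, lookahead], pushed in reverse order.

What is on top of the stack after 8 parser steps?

     Stack    Input          Action
  1  $ Q      d e d d e d $  expand Q -> S S
  2  $ S S    d e d d e d $  expand S -> d U
  3  $ S U d  d e d d e d $  match d
  4  $ S U    e d d e d $    expand U -> e d
  5  $ S d e  e d d e d $    match e
  6  $ S d    d d e d $      match d
  7  $ S      d e d $        expand S -> d U
  8  $ U d    d e d $        match d
Stack after step 8: $ U (top = U).

U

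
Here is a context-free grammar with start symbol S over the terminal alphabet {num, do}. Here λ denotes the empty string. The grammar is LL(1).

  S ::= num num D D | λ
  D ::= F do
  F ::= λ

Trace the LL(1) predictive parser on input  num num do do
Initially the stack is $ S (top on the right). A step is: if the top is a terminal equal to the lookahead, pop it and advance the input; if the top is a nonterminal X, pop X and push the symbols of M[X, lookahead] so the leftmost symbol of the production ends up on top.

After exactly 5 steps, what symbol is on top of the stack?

     Stack          Input            Action
  1  $ S            num num do do $  expand S ::= num num D D
  2  $ D D num num  num num do do $  match num
  3  $ D D num      num do do $      match num
  4  $ D D          do do $          expand D ::= F do
  5  $ D do F       do do $          expand F ::= λ
Stack after step 5: $ D do (top = do).

do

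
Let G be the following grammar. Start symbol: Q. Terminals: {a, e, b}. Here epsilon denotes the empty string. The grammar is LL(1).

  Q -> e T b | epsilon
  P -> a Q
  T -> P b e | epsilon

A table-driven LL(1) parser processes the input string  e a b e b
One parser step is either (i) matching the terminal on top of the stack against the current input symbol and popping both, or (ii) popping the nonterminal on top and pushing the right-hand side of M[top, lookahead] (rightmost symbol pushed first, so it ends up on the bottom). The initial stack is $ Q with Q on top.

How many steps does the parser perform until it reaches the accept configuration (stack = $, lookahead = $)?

     Stack        Input        Action
  1  $ Q          e a b e b $  expand Q -> e T b
  2  $ b T e      e a b e b $  match e
  3  $ b T        a b e b $    expand T -> P b e
  4  $ b e b P    a b e b $    expand P -> a Q
  5  $ b e b Q a  a b e b $    match a
  6  $ b e b Q    b e b $      expand Q -> epsilon
  7  $ b e b      b e b $      match b
  8  $ b e        e b $        match e
  9  $ b          b $          match b
Accept reached after 9 steps.

9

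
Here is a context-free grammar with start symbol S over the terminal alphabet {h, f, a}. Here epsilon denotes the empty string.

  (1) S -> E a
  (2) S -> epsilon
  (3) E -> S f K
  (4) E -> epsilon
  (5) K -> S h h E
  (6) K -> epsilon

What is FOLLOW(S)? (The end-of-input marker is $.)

{$, f, h}

FIRST(S): from S->E a we get {a, f}; from S->epsilon we get {epsilon}. So FIRST(S) = {epsilon, a, f}.
FIRST(E): from E->S f K we get {a, f}; from E->epsilon we get {epsilon}. So FIRST(E) = {epsilon, a, f}.
FIRST(K): from K->S h h E we get {a, f, h}; from K->epsilon we get {epsilon}. So FIRST(K) = {epsilon, a, f, h}.
FOLLOW(S) includes $ since S is the start symbol.
FOLLOW(S): in E->S f K, S is followed by f K with FIRST {f}; in K->S h h E, S is followed by h h E with FIRST {h}. Thus FOLLOW(S) = {$, f, h}.
FOLLOW(E): in S->E a, E is followed by a with FIRST {a}; in K->S h h E, the suffix after E is empty, so FOLLOW(E) ⊇ FOLLOW(K) = {a}. Thus FOLLOW(E) = {a}.
FOLLOW(K): in E->S f K, the suffix after K is empty, so FOLLOW(K) ⊇ FOLLOW(E) = {a}. Thus FOLLOW(K) = {a}.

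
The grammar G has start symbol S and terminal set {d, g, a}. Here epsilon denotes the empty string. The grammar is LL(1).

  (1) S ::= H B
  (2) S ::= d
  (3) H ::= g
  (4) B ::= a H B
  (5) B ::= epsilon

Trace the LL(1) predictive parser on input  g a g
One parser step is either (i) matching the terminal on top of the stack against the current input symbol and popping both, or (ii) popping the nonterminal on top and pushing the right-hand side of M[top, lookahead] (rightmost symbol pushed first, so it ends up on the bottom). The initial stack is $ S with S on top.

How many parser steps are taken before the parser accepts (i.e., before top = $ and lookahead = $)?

8

step 1: stack=$ S  input=g a g $  — expand S ::= H B
step 2: stack=$ B H  input=g a g $  — expand H ::= g
step 3: stack=$ B g  input=g a g $  — match g
step 4: stack=$ B  input=a g $  — expand B ::= a H B
step 5: stack=$ B H a  input=a g $  — match a
step 6: stack=$ B H  input=g $  — expand H ::= g
step 7: stack=$ B g  input=g $  — match g
step 8: stack=$ B  input=$  — expand B ::= epsilon
Accept reached after 8 steps.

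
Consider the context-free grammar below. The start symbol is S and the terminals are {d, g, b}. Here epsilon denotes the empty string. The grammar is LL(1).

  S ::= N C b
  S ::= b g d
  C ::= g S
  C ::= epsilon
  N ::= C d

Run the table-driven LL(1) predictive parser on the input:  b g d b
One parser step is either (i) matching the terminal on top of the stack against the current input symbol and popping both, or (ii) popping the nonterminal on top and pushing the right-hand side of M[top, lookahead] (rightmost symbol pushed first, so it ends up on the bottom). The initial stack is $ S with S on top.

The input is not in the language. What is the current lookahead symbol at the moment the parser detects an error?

step 1: stack=$ S  input=b g d b $  — expand S ::= b g d
step 2: stack=$ d g b  input=b g d b $  — match b
step 3: stack=$ d g  input=g d b $  — match g
step 4: stack=$ d  input=d b $  — match d
step 5: stack=$  input=b $  — error: stack empty but input remains

b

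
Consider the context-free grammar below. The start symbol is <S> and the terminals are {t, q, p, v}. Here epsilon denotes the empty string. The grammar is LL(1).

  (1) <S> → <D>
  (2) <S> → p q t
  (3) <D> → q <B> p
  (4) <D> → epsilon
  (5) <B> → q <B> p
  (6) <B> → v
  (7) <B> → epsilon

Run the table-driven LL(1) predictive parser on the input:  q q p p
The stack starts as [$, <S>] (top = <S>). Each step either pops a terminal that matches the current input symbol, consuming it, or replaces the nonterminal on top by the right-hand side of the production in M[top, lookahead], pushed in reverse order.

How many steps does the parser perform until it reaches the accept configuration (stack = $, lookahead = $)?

8

     Stack        Input      Action
  1  $ <S>        q q p p $  expand <S> → <D>
  2  $ <D>        q q p p $  expand <D> → q <B> p
  3  $ p <B> q    q q p p $  match q
  4  $ p <B>      q p p $    expand <B> → q <B> p
  5  $ p p <B> q  q p p $    match q
  6  $ p p <B>    p p $      expand <B> → epsilon
  7  $ p p        p p $      match p
  8  $ p          p $        match p
Accept reached after 8 steps.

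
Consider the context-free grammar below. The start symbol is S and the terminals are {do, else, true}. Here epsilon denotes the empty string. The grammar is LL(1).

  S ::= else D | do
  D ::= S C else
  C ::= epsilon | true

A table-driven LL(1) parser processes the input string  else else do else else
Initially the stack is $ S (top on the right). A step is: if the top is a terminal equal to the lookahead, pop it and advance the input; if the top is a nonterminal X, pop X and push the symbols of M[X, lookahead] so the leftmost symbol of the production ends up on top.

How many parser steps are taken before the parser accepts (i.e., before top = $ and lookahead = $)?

12

      Stack               Input                     Action
   1  $ S                 else else do else else $  expand S ::= else D
   2  $ D else            else else do else else $  match else
   3  $ D                 else do else else $       expand D ::= S C else
   4  $ else C S          else do else else $       expand S ::= else D
   5  $ else C D else     else do else else $       match else
   6  $ else C D          do else else $            expand D ::= S C else
   7  $ else C else C S   do else else $            expand S ::= do
   8  $ else C else C do  do else else $            match do
   9  $ else C else C     else else $               expand C ::= epsilon
  10  $ else C else       else else $               match else
  11  $ else C            else $                    expand C ::= epsilon
  12  $ else              else $                    match else
Accept reached after 12 steps.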